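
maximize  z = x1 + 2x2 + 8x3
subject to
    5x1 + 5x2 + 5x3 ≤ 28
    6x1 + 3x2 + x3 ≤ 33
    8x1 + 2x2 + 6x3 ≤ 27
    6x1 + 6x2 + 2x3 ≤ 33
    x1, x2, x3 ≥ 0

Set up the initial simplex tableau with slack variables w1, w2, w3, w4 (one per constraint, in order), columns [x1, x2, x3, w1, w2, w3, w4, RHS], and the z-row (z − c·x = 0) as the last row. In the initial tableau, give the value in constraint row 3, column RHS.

27

The RHS of constraint 3 is b_3 = 27.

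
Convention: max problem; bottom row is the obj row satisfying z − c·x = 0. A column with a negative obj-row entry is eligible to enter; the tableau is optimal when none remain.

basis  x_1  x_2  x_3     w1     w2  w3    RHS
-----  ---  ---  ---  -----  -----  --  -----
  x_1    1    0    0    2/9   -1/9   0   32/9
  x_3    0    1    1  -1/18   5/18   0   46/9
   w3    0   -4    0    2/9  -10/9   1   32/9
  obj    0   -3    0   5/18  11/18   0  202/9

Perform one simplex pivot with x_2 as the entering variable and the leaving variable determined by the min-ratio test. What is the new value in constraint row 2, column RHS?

Ratio test on column x_2 — row 1: entry 0 ≤ 0; row 2: (46/9)/1 = 46/9; row 3: entry -4 ≤ 0. Minimum is 46/9 at row 2 (x_3 leaves); pivot element 1.
Divide row 2 by 1; eliminate column x_2 from the other rows.
In the new row 2, the RHS entry is the old entry divided by the pivot: (46/9)/1 = 46/9.

46/9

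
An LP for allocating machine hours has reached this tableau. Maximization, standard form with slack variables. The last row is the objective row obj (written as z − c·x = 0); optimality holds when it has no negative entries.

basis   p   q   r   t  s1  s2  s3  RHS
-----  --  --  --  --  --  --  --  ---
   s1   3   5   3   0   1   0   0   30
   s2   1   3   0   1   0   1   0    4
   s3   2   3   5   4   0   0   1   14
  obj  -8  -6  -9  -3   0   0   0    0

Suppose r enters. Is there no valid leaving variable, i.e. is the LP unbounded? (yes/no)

no

Column r has positive entries in row(s) 1, 3, so the ratio test bounds it — not unbounded.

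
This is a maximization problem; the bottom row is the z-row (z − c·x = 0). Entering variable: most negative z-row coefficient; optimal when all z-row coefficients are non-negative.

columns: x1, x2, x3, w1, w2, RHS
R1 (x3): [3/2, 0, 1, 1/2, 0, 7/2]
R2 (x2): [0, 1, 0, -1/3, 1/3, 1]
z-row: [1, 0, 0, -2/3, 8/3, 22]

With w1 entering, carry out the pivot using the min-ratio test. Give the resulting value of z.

80/3

Ratio test on column w1 — row 1: (7/2)/(1/2) = 7; row 2: entry -1/3 ≤ 0. Minimum is 7 at row 1 (x3 leaves); pivot element 1/2.
Pivot on row 1; the z-row RHS becomes 22 − (-2/3)·7 = 80/3.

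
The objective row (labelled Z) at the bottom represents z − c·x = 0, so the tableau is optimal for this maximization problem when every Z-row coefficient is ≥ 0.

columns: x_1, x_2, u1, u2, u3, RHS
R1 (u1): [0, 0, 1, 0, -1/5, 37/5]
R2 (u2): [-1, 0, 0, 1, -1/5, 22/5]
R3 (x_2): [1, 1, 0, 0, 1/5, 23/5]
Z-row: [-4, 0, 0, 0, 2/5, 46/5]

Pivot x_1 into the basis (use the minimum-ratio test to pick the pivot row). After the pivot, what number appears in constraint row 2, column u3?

Ratio test on column x_1 — row 1: entry 0 ≤ 0; row 2: entry -1 ≤ 0; row 3: (23/5)/1 = 23/5. Minimum is 23/5 at row 3 (x_2 leaves); pivot element 1.
Divide row 3 by 1; eliminate column x_1 from the other rows.
Row 2 update in column u3: -1/5 − (-1)·(1/5) = 0.

0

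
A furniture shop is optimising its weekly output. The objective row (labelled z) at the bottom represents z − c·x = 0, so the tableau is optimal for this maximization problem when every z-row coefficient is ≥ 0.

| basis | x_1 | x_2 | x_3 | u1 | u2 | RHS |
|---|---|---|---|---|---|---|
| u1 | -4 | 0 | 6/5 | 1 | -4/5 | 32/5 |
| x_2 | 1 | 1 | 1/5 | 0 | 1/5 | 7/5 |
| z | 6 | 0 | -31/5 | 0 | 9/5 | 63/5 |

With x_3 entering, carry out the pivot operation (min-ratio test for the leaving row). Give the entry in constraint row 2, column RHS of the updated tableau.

1/3

Ratio test on column x_3 — row 1: (32/5)/(6/5) = 16/3; row 2: (7/5)/(1/5) = 7. Minimum is 16/3 at row 1 (u1 leaves); pivot element 6/5.
Divide row 1 by 6/5; eliminate column x_3 from the other rows.
Row 2 update in column RHS: 7/5 − (1/5)·(16/3) = 1/3.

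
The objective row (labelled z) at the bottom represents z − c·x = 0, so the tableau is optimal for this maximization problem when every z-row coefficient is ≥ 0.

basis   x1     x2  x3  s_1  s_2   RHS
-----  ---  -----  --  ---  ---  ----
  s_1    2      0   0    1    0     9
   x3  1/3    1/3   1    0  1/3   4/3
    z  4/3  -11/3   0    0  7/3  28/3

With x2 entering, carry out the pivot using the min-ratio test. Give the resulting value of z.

Ratio test on column x2 — row 1: entry 0 ≤ 0; row 2: (4/3)/(1/3) = 4. Minimum is 4 at row 2 (x3 leaves); pivot element 1/3.
Pivot on row 2; the z-row RHS becomes 28/3 − (-11/3)·4 = 24.

24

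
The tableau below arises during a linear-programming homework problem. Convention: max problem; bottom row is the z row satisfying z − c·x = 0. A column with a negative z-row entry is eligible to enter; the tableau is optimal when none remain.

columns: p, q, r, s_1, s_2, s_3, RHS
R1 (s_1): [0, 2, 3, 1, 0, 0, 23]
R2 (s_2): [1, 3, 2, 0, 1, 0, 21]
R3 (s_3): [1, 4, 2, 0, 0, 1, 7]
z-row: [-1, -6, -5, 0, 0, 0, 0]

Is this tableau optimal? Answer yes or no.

no

The z-row has a negative entry -6 in column q, so it is not optimal.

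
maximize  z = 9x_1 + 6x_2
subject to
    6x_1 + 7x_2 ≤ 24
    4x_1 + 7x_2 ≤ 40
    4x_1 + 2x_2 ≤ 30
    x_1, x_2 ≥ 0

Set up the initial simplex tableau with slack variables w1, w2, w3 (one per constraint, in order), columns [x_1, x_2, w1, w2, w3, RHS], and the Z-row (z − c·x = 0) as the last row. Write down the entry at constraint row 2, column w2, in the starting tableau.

Slack w2 belongs to constraint 2; its column is the unit vector e_2, so the entry in row 2 is 1.

1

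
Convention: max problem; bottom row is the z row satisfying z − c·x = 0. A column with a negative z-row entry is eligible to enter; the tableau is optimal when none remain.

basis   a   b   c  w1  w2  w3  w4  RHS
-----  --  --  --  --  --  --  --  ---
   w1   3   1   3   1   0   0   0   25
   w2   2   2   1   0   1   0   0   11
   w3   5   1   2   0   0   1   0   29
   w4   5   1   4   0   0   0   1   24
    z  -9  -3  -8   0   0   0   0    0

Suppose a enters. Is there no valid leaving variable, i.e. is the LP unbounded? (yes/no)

no

Column a has positive entries in row(s) 1, 2, 3, 4, so the ratio test bounds it — not unbounded.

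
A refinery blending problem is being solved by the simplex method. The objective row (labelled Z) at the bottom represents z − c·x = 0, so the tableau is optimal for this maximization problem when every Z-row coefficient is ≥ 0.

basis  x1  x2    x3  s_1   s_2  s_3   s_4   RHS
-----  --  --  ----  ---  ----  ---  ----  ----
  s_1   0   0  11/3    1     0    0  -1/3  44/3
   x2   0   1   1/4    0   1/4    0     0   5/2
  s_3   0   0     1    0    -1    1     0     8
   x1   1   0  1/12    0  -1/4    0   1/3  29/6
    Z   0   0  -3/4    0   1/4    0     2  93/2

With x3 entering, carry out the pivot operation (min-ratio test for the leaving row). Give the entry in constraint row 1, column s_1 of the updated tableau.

3/11

Ratio test on column x3 — row 1: (44/3)/(11/3) = 4; row 2: (5/2)/(1/4) = 10; row 3: 8/1 = 8; row 4: (29/6)/(1/12) = 58. Minimum is 4 at row 1 (s_1 leaves); pivot element 11/3.
Divide row 1 by 11/3; eliminate column x3 from the other rows.
In the new row 1, the s_1 entry is the old entry divided by the pivot: 1/(11/3) = 3/11.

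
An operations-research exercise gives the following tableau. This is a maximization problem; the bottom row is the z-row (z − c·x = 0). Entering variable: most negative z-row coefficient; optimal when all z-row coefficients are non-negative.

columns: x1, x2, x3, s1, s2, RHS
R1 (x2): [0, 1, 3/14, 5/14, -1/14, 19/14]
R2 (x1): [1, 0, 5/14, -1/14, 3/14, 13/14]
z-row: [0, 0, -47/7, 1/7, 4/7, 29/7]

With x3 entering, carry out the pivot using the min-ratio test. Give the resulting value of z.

108/5

Ratio test on column x3 — row 1: (19/14)/(3/14) = 19/3; row 2: (13/14)/(5/14) = 13/5. Minimum is 13/5 at row 2 (x1 leaves); pivot element 5/14.
Pivot on row 2; the z-row RHS becomes 29/7 − (-47/7)·(13/5) = 108/5.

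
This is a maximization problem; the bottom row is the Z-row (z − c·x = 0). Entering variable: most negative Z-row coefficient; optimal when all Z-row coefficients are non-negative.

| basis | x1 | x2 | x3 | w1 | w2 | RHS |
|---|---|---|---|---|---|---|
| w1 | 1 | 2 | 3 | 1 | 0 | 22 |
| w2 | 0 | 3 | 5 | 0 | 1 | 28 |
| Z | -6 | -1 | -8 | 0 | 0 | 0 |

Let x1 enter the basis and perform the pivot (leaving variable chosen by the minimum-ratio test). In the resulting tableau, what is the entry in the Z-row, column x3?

10

Ratio test on column x1 — row 1: 22/1 = 22; row 2: entry 0 ≤ 0. Minimum is 22 at row 1 (w1 leaves); pivot element 1.
Divide row 1 by 1; eliminate column x1 from the other rows.
Z-row update in column x3: -8 − (-6)·3 = 10.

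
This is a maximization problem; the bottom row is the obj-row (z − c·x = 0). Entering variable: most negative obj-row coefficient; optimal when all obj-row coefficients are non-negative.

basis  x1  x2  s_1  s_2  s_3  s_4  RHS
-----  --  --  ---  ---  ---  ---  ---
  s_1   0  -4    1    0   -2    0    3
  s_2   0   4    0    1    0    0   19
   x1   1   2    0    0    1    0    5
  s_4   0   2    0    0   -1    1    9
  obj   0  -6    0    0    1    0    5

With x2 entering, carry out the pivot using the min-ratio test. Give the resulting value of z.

Ratio test on column x2 — row 1: entry -4 ≤ 0; row 2: 19/4 = 19/4; row 3: 5/2 = 5/2; row 4: 9/2 = 9/2. Minimum is 5/2 at row 3 (x1 leaves); pivot element 2.
Pivot on row 3; the obj-row RHS becomes 5 − (-6)·(5/2) = 20.

20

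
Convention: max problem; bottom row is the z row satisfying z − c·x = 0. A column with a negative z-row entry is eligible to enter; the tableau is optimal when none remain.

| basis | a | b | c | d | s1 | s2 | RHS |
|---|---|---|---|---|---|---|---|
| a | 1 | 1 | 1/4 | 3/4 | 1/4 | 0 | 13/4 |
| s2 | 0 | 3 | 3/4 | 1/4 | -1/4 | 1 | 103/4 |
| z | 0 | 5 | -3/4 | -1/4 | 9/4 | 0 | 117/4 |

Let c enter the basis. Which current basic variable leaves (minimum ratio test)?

a

Column c entries and ratios — a: (13/4)/(1/4) = 13; s2: (103/4)/(3/4) = 103/3.
Smallest ratio is 13 in the row of a, so a leaves.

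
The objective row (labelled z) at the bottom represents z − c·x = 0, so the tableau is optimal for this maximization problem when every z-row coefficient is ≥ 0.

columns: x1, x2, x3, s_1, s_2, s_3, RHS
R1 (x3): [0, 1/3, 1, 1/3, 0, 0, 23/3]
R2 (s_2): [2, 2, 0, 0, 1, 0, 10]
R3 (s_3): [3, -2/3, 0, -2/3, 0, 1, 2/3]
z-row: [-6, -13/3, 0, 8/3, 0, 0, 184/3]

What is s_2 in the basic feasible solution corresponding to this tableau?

s_2 is basic (row 2); its value is the RHS of that row, 10.

10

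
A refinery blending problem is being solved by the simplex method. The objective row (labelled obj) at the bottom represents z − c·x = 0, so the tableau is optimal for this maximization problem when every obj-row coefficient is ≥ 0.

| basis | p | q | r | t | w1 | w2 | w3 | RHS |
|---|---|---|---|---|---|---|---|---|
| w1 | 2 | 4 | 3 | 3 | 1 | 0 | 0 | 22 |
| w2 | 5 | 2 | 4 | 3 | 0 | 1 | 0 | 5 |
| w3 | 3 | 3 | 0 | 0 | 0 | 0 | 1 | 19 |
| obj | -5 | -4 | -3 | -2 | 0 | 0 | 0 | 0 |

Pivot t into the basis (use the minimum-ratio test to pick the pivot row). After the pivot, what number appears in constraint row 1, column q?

2

Ratio test on column t — row 1: 22/3 = 22/3; row 2: 5/3 = 5/3; row 3: entry 0 ≤ 0. Minimum is 5/3 at row 2 (w2 leaves); pivot element 3.
Divide row 2 by 3; eliminate column t from the other rows.
Row 1 update in column q: 4 − 3·(2/3) = 2.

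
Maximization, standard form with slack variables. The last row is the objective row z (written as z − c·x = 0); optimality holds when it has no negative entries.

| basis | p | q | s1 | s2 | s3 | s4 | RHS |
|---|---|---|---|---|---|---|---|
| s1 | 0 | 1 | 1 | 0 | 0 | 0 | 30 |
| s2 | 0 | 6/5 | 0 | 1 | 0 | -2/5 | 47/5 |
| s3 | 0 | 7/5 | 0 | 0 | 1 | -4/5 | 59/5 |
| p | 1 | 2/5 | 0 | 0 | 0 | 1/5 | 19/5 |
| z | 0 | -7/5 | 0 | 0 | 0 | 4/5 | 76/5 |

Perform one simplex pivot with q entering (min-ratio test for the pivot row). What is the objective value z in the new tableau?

157/6

Ratio test on column q — row 1: 30/1 = 30; row 2: (47/5)/(6/5) = 47/6; row 3: (59/5)/(7/5) = 59/7; row 4: (19/5)/(2/5) = 19/2. Minimum is 47/6 at row 2 (s2 leaves); pivot element 6/5.
Pivot on row 2; the z-row RHS becomes 76/5 − (-7/5)·(47/6) = 157/6.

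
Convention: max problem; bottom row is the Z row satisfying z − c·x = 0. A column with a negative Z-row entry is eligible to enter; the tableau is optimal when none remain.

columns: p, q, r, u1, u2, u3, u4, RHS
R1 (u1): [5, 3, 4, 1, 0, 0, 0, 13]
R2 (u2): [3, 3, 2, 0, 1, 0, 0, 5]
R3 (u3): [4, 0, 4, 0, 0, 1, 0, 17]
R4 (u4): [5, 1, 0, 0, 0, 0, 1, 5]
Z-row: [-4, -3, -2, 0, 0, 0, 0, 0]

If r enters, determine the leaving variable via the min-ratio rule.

Column r entries and ratios — u1: 13/4 = 13/4; u2: 5/2 = 5/2; u3: 17/4 = 17/4; u4: 0 ≤ 0, skip.
Smallest ratio is 5/2 in the row of u2, so u2 leaves.

u2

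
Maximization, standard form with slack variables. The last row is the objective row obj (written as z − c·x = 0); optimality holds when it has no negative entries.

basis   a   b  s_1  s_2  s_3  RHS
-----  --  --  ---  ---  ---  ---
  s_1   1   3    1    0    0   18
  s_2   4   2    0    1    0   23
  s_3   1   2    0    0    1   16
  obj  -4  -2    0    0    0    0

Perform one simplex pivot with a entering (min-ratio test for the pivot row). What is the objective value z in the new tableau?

Ratio test on column a — row 1: 18/1 = 18; row 2: 23/4 = 23/4; row 3: 16/1 = 16. Minimum is 23/4 at row 2 (s_2 leaves); pivot element 4.
Pivot on row 2; the obj-row RHS becomes 0 − (-4)·(23/4) = 23.

23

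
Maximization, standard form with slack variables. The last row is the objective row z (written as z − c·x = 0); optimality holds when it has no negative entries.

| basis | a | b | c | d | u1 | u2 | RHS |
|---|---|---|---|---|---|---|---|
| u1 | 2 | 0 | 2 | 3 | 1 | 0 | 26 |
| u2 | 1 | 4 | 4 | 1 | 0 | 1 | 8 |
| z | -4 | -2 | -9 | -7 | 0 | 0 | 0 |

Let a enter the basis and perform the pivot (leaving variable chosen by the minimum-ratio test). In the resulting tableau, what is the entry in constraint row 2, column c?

4

Ratio test on column a — row 1: 26/2 = 13; row 2: 8/1 = 8. Minimum is 8 at row 2 (u2 leaves); pivot element 1.
Divide row 2 by 1; eliminate column a from the other rows.
In the new row 2, the c entry is the old entry divided by the pivot: 4/1 = 4.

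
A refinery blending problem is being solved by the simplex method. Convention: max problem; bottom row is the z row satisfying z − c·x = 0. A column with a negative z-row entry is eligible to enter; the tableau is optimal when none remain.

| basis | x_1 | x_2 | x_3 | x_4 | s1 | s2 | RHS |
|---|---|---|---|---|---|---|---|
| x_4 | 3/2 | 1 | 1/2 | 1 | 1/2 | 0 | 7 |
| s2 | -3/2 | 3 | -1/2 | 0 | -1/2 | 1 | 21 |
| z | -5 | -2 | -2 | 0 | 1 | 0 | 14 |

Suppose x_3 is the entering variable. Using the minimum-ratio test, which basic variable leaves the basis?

Column x_3 entries and ratios — x_4: 7/(1/2) = 14; s2: -1/2 ≤ 0, skip.
Smallest ratio is 14 in the row of x_4, so x_4 leaves.

x_4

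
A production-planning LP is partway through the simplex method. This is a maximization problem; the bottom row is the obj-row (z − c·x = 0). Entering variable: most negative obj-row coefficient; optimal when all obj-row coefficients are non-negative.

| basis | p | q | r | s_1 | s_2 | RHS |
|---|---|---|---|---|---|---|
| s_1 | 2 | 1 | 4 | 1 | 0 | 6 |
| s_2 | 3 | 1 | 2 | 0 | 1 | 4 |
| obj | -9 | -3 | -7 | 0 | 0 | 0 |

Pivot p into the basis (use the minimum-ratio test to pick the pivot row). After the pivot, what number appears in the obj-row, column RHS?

12

Ratio test on column p — row 1: 6/2 = 3; row 2: 4/3 = 4/3. Minimum is 4/3 at row 2 (s_2 leaves); pivot element 3.
Divide row 2 by 3; eliminate column p from the other rows.
obj-row update in column RHS: 0 − (-9)·(4/3) = 12.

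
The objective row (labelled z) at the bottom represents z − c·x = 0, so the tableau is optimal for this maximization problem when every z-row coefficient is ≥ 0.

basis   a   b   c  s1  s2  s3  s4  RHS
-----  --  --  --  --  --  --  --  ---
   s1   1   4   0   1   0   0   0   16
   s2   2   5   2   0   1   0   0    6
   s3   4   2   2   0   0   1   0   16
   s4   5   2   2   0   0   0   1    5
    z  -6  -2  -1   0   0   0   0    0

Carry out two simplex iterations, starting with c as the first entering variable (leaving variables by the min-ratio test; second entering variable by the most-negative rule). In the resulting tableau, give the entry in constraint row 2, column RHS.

Ratio test on column c — row 1: entry 0 ≤ 0; row 2: 6/2 = 3; row 3: 16/2 = 8; row 4: 5/2 = 5/2. Minimum is 5/2 at row 4 (s4 leaves); pivot element 2.
Divide row 4 by 2; eliminate column c from the other rows.
Second iteration: most negative z-row entry is -7/2 in column a, so a enters.
Ratio test on column a — row 1: 16/1 = 16; row 2: entry -3 ≤ 0; row 3: entry -1 ≤ 0; row 4: (5/2)/(5/2) = 1. Minimum is 1 at row 4 (c leaves); pivot element 5/2.
Divide row 4 by 5/2; eliminate column a from the other rows.
After both pivots, the entry at constraint row 2, column RHS is 4.

4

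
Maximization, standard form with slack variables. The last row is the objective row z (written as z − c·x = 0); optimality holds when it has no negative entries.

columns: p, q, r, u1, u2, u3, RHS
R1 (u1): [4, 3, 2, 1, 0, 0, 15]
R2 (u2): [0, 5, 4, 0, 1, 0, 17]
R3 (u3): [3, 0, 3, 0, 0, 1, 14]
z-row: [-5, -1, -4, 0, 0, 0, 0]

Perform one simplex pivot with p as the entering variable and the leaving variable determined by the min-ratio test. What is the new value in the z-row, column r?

-3/2

Ratio test on column p — row 1: 15/4 = 15/4; row 2: entry 0 ≤ 0; row 3: 14/3 = 14/3. Minimum is 15/4 at row 1 (u1 leaves); pivot element 4.
Divide row 1 by 4; eliminate column p from the other rows.
z-row update in column r: -4 − (-5)·(1/2) = -3/2.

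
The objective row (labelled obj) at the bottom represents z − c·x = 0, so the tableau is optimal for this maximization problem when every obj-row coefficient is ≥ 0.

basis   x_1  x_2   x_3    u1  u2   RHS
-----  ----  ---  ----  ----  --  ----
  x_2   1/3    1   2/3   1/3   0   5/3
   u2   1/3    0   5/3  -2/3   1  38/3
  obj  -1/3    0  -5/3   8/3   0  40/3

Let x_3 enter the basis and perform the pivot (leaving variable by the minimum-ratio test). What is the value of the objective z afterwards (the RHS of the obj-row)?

Ratio test on column x_3 — row 1: (5/3)/(2/3) = 5/2; row 2: (38/3)/(5/3) = 38/5. Minimum is 5/2 at row 1 (x_2 leaves); pivot element 2/3.
Pivot on row 1; the obj-row RHS becomes 40/3 − (-5/3)·(5/2) = 35/2.

35/2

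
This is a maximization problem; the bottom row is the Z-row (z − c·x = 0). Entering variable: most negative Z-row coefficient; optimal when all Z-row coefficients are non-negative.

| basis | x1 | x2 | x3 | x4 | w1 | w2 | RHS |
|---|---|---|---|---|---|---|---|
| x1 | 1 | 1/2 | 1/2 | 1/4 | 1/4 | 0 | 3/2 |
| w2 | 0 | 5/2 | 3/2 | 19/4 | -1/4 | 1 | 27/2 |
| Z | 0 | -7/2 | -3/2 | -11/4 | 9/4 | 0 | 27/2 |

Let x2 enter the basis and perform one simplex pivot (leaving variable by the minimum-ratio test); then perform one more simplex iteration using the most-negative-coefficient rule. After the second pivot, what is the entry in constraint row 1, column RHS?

Ratio test on column x2 — row 1: (3/2)/(1/2) = 3; row 2: (27/2)/(5/2) = 27/5. Minimum is 3 at row 1 (x1 leaves); pivot element 1/2.
Divide row 1 by 1/2; eliminate column x2 from the other rows.
Second iteration: most negative Z-row entry is -1 in column x4, so x4 enters.
Ratio test on column x4 — row 1: 3/(1/2) = 6; row 2: 6/(7/2) = 12/7. Minimum is 12/7 at row 2 (w2 leaves); pivot element 7/2.
Divide row 2 by 7/2; eliminate column x4 from the other rows.
After both pivots, the entry at constraint row 1, column RHS is 15/7.

15/7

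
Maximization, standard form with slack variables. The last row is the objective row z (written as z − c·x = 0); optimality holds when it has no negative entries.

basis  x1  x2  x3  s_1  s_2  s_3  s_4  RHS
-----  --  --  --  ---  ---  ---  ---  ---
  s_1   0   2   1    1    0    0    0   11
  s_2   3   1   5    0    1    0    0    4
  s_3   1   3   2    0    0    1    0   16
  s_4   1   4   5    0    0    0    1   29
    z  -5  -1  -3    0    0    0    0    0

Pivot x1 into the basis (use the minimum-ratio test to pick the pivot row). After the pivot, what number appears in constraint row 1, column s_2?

0

Ratio test on column x1 — row 1: entry 0 ≤ 0; row 2: 4/3 = 4/3; row 3: 16/1 = 16; row 4: 29/1 = 29. Minimum is 4/3 at row 2 (s_2 leaves); pivot element 3.
Divide row 2 by 3; eliminate column x1 from the other rows.
Row 1 update in column s_2: 0 − 0·(1/3) = 0.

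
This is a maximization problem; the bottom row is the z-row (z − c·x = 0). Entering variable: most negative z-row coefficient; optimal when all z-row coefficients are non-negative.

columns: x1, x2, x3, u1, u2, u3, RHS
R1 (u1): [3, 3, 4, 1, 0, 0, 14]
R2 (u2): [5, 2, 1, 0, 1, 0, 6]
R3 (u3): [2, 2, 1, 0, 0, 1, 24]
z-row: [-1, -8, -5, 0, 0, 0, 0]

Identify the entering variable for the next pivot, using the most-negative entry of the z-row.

x2

Negative z-row entries: x1: -1, x2: -8, x3: -5.
The most negative is -8 in column x2, so x2 enters.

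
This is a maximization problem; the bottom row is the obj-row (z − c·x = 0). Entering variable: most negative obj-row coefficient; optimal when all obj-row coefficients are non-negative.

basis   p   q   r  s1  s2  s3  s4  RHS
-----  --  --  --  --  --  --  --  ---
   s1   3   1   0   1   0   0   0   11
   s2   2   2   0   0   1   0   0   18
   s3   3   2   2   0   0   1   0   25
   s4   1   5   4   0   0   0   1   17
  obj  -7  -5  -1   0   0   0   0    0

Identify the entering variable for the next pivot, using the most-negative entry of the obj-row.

p

Negative obj-row entries: p: -7, q: -5, r: -1.
The most negative is -7 in column p, so p enters.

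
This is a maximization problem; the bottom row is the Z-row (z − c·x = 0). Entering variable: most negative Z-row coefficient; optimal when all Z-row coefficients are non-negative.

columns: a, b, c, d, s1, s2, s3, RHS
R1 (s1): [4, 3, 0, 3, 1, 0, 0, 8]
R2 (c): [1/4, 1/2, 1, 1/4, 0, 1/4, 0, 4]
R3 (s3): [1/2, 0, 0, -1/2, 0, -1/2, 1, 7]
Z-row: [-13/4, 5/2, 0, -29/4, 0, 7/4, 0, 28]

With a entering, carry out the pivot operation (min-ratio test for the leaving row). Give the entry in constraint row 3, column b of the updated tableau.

Ratio test on column a — row 1: 8/4 = 2; row 2: 4/(1/4) = 16; row 3: 7/(1/2) = 14. Minimum is 2 at row 1 (s1 leaves); pivot element 4.
Divide row 1 by 4; eliminate column a from the other rows.
Row 3 update in column b: 0 − (1/2)·(3/4) = -3/8.

-3/8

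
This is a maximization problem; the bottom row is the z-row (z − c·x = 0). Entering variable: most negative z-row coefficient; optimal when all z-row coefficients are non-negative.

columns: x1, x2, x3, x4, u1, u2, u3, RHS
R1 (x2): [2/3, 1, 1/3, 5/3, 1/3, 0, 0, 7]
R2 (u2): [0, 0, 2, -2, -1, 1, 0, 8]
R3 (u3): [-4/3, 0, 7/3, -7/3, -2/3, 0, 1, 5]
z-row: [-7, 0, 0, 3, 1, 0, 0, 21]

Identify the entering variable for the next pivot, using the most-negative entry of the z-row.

x1

Negative z-row entries: x1: -7.
The most negative is -7 in column x1, so x1 enters.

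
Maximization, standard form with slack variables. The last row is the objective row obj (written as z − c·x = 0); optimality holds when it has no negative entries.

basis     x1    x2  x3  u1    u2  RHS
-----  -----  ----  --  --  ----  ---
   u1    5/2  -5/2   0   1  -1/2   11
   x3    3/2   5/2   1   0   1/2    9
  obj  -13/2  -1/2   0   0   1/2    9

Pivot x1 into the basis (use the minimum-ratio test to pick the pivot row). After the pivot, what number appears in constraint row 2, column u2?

4/5

Ratio test on column x1 — row 1: 11/(5/2) = 22/5; row 2: 9/(3/2) = 6. Minimum is 22/5 at row 1 (u1 leaves); pivot element 5/2.
Divide row 1 by 5/2; eliminate column x1 from the other rows.
Row 2 update in column u2: 1/2 − (3/2)·(-1/5) = 4/5.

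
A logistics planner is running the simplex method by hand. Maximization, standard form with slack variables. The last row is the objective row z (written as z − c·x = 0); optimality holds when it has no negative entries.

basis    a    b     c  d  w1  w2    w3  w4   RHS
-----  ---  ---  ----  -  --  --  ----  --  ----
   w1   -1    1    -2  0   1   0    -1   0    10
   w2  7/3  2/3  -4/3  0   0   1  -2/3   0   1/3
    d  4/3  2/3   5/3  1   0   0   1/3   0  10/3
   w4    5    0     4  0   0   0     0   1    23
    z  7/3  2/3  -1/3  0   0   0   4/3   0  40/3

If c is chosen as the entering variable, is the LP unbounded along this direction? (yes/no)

no

Column c has positive entries in row(s) 3, 4, so the ratio test bounds it — not unbounded.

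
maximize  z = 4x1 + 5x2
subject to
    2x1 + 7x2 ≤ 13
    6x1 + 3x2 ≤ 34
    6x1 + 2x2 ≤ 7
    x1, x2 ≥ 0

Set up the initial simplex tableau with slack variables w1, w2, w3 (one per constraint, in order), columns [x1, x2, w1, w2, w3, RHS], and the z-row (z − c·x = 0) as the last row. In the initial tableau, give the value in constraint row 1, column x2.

7

Constraint 1 has coefficient 7 on x2.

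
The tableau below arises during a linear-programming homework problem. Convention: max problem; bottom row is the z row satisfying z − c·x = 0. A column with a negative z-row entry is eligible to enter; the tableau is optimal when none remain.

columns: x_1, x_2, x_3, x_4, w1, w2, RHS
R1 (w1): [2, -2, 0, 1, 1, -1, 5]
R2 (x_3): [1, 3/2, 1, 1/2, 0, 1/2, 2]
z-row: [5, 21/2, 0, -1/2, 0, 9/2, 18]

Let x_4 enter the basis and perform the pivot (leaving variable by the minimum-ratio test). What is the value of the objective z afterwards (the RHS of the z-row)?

20

Ratio test on column x_4 — row 1: 5/1 = 5; row 2: 2/(1/2) = 4. Minimum is 4 at row 2 (x_3 leaves); pivot element 1/2.
Pivot on row 2; the z-row RHS becomes 18 − (-1/2)·4 = 20.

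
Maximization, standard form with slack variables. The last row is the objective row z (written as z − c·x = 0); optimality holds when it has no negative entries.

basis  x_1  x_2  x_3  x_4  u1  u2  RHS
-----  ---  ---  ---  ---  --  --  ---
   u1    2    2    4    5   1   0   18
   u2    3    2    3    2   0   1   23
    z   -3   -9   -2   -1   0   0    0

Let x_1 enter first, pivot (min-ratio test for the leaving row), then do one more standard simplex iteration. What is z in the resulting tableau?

51

Ratio test on column x_1 — row 1: 18/2 = 9; row 2: 23/3 = 23/3. Minimum is 23/3 at row 2 (u2 leaves); pivot element 3.
Pivot on row 2; the z-row RHS becomes 0 − (-3)·(23/3) = 23.
Next entering variable (most negative z-row entry -7): x_2.
Ratio test on column x_2 — row 1: (8/3)/(2/3) = 4; row 2: (23/3)/(2/3) = 23/2. Minimum is 4 at row 1 (u1 leaves); pivot element 2/3.
After the second pivot the z-row RHS is 23 − (-7)·4 = 51.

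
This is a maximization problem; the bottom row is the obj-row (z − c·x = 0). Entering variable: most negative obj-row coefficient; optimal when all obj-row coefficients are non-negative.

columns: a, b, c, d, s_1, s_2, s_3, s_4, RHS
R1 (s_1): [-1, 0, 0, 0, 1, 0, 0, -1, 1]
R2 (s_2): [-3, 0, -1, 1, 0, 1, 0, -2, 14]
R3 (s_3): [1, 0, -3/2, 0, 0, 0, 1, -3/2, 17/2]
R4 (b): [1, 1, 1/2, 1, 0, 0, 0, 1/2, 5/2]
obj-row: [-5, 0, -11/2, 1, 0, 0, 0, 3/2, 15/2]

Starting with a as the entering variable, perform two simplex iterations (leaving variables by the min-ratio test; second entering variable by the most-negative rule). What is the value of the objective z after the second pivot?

35

Ratio test on column a — row 1: entry -1 ≤ 0; row 2: entry -3 ≤ 0; row 3: (17/2)/1 = 17/2; row 4: (5/2)/1 = 5/2. Minimum is 5/2 at row 4 (b leaves); pivot element 1.
Pivot on row 4; the obj-row RHS becomes 15/2 − (-5)·(5/2) = 20.
Next entering variable (most negative obj-row entry -3): c.
Ratio test on column c — row 1: (7/2)/(1/2) = 7; row 2: (43/2)/(1/2) = 43; row 3: entry -2 ≤ 0; row 4: (5/2)/(1/2) = 5. Minimum is 5 at row 4 (a leaves); pivot element 1/2.
After the second pivot the obj-row RHS is 20 − (-3)·5 = 35.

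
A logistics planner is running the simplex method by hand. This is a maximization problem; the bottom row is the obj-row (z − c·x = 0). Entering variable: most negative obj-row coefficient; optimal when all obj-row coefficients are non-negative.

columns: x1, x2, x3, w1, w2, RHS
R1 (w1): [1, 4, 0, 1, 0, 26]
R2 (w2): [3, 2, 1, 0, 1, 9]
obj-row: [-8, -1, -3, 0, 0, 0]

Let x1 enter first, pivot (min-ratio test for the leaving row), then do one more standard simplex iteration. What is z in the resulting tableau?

Ratio test on column x1 — row 1: 26/1 = 26; row 2: 9/3 = 3. Minimum is 3 at row 2 (w2 leaves); pivot element 3.
Pivot on row 2; the obj-row RHS becomes 0 − (-8)·3 = 24.
Next entering variable (most negative obj-row entry -1/3): x3.
Ratio test on column x3 — row 1: entry -1/3 ≤ 0; row 2: 3/(1/3) = 9. Minimum is 9 at row 2 (x1 leaves); pivot element 1/3.
After the second pivot the obj-row RHS is 24 − (-1/3)·9 = 27.

27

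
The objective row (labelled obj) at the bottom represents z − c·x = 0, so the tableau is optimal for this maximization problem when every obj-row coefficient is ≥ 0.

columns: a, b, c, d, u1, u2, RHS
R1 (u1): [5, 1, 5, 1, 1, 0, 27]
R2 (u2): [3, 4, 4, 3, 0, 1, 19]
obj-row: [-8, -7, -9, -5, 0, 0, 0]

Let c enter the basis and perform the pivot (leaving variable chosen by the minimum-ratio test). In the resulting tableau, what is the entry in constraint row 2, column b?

1

Ratio test on column c — row 1: 27/5 = 27/5; row 2: 19/4 = 19/4. Minimum is 19/4 at row 2 (u2 leaves); pivot element 4.
Divide row 2 by 4; eliminate column c from the other rows.
In the new row 2, the b entry is the old entry divided by the pivot: 4/4 = 1.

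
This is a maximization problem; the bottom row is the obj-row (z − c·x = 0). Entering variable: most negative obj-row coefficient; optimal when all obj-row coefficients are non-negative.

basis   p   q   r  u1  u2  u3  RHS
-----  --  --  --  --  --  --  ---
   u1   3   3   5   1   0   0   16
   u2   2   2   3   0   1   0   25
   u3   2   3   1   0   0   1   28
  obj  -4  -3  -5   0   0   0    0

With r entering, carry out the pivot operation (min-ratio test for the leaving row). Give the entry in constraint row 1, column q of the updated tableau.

3/5

Ratio test on column r — row 1: 16/5 = 16/5; row 2: 25/3 = 25/3; row 3: 28/1 = 28. Minimum is 16/5 at row 1 (u1 leaves); pivot element 5.
Divide row 1 by 5; eliminate column r from the other rows.
In the new row 1, the q entry is the old entry divided by the pivot: 3/5 = 3/5.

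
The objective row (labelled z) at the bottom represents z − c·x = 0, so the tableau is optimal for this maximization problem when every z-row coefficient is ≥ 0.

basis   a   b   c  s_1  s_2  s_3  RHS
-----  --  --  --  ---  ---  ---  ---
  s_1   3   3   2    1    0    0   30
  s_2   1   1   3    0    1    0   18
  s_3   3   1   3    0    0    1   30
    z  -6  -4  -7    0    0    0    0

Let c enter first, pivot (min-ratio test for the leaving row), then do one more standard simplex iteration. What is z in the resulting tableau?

64

Ratio test on column c — row 1: 30/2 = 15; row 2: 18/3 = 6; row 3: 30/3 = 10. Minimum is 6 at row 2 (s_2 leaves); pivot element 3.
Pivot on row 2; the z-row RHS becomes 0 − (-7)·6 = 42.
Next entering variable (most negative z-row entry -11/3): a.
Ratio test on column a — row 1: 18/(7/3) = 54/7; row 2: 6/(1/3) = 18; row 3: 12/2 = 6. Minimum is 6 at row 3 (s_3 leaves); pivot element 2.
After the second pivot the z-row RHS is 42 − (-11/3)·6 = 64.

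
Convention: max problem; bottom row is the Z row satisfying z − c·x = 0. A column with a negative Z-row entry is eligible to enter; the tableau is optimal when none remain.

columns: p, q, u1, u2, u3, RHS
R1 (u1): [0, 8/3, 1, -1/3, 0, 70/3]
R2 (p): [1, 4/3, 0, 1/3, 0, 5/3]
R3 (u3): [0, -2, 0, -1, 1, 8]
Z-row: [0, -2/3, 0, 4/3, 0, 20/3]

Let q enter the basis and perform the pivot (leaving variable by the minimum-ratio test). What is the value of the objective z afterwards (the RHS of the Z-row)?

15/2

Ratio test on column q — row 1: (70/3)/(8/3) = 35/4; row 2: (5/3)/(4/3) = 5/4; row 3: entry -2 ≤ 0. Minimum is 5/4 at row 2 (p leaves); pivot element 4/3.
Pivot on row 2; the Z-row RHS becomes 20/3 − (-2/3)·(5/4) = 15/2.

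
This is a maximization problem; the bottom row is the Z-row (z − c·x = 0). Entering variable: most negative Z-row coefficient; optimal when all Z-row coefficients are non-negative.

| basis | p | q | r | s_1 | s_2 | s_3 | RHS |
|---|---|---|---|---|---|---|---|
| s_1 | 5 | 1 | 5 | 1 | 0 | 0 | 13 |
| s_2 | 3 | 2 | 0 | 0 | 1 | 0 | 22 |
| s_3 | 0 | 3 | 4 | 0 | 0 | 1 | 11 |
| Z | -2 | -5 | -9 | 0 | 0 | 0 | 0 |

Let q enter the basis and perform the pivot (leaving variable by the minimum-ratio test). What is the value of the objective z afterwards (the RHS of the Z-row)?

55/3

Ratio test on column q — row 1: 13/1 = 13; row 2: 22/2 = 11; row 3: 11/3 = 11/3. Minimum is 11/3 at row 3 (s_3 leaves); pivot element 3.
Pivot on row 3; the Z-row RHS becomes 0 − (-5)·(11/3) = 55/3.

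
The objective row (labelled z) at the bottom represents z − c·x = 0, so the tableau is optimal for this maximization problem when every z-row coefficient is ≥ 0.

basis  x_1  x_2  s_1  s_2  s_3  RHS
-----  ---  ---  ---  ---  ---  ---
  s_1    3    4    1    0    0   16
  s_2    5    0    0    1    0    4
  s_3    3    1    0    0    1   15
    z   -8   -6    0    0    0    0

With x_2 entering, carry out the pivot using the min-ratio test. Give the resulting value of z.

24

Ratio test on column x_2 — row 1: 16/4 = 4; row 2: entry 0 ≤ 0; row 3: 15/1 = 15. Minimum is 4 at row 1 (s_1 leaves); pivot element 4.
Pivot on row 1; the z-row RHS becomes 0 − (-6)·4 = 24.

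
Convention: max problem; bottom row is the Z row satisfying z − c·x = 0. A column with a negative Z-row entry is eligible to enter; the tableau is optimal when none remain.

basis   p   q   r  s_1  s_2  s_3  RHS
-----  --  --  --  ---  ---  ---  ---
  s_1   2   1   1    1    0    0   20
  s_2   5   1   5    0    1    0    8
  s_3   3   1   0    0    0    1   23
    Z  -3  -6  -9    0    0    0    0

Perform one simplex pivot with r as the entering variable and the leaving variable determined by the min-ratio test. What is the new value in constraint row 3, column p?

3

Ratio test on column r — row 1: 20/1 = 20; row 2: 8/5 = 8/5; row 3: entry 0 ≤ 0. Minimum is 8/5 at row 2 (s_2 leaves); pivot element 5.
Divide row 2 by 5; eliminate column r from the other rows.
Row 3 update in column p: 3 − 0·1 = 3.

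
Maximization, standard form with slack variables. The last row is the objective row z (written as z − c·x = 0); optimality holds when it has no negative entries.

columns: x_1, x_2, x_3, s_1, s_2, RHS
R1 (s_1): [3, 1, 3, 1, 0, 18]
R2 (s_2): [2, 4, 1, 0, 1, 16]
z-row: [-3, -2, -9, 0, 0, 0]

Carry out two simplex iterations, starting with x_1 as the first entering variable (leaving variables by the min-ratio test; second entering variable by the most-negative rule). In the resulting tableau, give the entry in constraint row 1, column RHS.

Ratio test on column x_1 — row 1: 18/3 = 6; row 2: 16/2 = 8. Minimum is 6 at row 1 (s_1 leaves); pivot element 3.
Divide row 1 by 3; eliminate column x_1 from the other rows.
Second iteration: most negative z-row entry is -6 in column x_3, so x_3 enters.
Ratio test on column x_3 — row 1: 6/1 = 6; row 2: entry -1 ≤ 0. Minimum is 6 at row 1 (x_1 leaves); pivot element 1.
Divide row 1 by 1; eliminate column x_3 from the other rows.
After both pivots, the entry at constraint row 1, column RHS is 6.

6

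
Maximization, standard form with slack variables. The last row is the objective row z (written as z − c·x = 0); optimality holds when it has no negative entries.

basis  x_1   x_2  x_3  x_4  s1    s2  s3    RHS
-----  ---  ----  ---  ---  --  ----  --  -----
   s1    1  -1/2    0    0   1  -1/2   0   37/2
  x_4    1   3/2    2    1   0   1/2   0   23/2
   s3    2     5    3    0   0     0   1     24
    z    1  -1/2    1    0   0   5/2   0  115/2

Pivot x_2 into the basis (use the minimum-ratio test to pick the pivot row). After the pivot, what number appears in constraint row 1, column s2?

-1/2

Ratio test on column x_2 — row 1: entry -1/2 ≤ 0; row 2: (23/2)/(3/2) = 23/3; row 3: 24/5 = 24/5. Minimum is 24/5 at row 3 (s3 leaves); pivot element 5.
Divide row 3 by 5; eliminate column x_2 from the other rows.
Row 1 update in column s2: -1/2 − (-1/2)·0 = -1/2.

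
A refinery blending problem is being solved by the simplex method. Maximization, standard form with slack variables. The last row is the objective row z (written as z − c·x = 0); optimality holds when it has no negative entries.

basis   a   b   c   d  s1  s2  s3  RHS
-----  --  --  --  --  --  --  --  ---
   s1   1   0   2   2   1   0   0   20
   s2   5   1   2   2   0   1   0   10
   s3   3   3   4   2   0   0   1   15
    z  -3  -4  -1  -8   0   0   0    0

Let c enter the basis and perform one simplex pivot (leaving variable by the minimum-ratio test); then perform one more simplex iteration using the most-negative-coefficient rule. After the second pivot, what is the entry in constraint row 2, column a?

7/2

Ratio test on column c — row 1: 20/2 = 10; row 2: 10/2 = 5; row 3: 15/4 = 15/4. Minimum is 15/4 at row 3 (s3 leaves); pivot element 4.
Divide row 3 by 4; eliminate column c from the other rows.
Second iteration: most negative z-row entry is -15/2 in column d, so d enters.
Ratio test on column d — row 1: (25/2)/1 = 25/2; row 2: (5/2)/1 = 5/2; row 3: (15/4)/(1/2) = 15/2. Minimum is 5/2 at row 2 (s2 leaves); pivot element 1.
Divide row 2 by 1; eliminate column d from the other rows.
After both pivots, the entry at constraint row 2, column a is 7/2.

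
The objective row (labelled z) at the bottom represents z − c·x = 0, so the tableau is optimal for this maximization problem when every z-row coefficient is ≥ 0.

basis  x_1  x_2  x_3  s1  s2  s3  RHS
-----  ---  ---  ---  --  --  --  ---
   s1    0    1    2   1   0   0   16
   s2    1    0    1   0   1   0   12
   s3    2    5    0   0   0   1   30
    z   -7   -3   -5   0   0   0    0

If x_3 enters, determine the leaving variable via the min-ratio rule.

Column x_3 entries and ratios — s1: 16/2 = 8; s2: 12/1 = 12; s3: 0 ≤ 0, skip.
Smallest ratio is 8 in the row of s1, so s1 leaves.

s1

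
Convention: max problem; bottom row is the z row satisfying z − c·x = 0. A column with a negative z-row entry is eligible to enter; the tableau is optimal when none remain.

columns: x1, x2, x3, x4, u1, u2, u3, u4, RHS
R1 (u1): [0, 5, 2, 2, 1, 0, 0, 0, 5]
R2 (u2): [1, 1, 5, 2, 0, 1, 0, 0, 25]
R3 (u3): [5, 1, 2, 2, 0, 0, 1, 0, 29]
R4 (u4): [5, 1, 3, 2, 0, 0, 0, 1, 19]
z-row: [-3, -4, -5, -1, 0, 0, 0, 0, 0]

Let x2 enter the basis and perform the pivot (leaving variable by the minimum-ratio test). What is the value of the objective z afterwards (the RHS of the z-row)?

Ratio test on column x2 — row 1: 5/5 = 1; row 2: 25/1 = 25; row 3: 29/1 = 29; row 4: 19/1 = 19. Minimum is 1 at row 1 (u1 leaves); pivot element 5.
Pivot on row 1; the z-row RHS becomes 0 − (-4)·1 = 4.

4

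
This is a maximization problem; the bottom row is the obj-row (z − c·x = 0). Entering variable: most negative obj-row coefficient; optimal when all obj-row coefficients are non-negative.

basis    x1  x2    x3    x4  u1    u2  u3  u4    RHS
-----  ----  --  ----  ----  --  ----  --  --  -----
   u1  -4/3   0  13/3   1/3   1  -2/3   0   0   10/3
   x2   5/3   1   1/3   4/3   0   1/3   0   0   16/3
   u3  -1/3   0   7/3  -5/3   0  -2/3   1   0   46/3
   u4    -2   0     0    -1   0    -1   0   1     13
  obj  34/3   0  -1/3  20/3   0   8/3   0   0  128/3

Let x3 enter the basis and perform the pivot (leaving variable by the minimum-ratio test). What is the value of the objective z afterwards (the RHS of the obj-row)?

Ratio test on column x3 — row 1: (10/3)/(13/3) = 10/13; row 2: (16/3)/(1/3) = 16; row 3: (46/3)/(7/3) = 46/7; row 4: entry 0 ≤ 0. Minimum is 10/13 at row 1 (u1 leaves); pivot element 13/3.
Pivot on row 1; the obj-row RHS becomes 128/3 − (-1/3)·(10/13) = 558/13.

558/13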